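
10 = 10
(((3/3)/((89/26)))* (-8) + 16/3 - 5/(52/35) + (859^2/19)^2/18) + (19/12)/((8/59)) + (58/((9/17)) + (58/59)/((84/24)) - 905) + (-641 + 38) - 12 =4162639472068342787/49680173088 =83788747.37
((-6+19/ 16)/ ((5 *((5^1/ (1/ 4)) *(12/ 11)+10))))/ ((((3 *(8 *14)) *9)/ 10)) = -121/ 1209600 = -0.00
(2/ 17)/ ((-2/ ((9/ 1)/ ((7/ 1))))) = -9/ 119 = -0.08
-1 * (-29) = 29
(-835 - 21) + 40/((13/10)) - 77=-11729/13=-902.23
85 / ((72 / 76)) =1615 / 18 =89.72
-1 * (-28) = 28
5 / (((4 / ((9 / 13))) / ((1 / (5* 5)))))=9 / 260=0.03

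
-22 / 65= -0.34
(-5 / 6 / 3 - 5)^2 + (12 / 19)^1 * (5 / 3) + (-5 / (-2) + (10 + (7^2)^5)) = 1738917887749 / 6156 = 282475290.41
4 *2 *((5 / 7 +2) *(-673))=-102296 / 7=-14613.71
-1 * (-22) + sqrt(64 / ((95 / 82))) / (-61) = 22 - 8 * sqrt(7790) / 5795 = 21.88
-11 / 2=-5.50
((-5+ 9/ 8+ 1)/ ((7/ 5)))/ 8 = -115/ 448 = -0.26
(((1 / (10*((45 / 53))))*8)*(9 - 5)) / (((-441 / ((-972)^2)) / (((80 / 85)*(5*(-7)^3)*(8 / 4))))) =2215600128 / 85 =26065883.86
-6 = -6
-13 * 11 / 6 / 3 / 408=-143 / 7344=-0.02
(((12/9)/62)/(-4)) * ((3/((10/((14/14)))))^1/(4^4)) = -1/158720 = -0.00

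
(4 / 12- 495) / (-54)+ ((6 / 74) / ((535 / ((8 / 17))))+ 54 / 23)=7214926312 / 626927445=11.51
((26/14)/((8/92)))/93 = 299/1302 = 0.23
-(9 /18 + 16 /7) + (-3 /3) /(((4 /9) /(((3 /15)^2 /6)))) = -3921 /1400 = -2.80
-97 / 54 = -1.80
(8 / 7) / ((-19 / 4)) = -32 / 133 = -0.24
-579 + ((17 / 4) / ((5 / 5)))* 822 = 5829 / 2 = 2914.50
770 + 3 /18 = 4621 /6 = 770.17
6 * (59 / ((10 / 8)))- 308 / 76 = 26519 / 95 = 279.15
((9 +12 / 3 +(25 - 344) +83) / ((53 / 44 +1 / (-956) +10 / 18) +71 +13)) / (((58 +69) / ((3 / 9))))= -1758801 / 257701415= -0.01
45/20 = 9/4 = 2.25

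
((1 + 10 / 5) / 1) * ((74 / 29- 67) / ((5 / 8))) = -44856 / 145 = -309.35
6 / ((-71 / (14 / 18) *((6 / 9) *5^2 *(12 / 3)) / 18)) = -63 / 3550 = -0.02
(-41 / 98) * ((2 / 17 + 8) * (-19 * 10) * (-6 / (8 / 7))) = -806265 / 238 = -3387.67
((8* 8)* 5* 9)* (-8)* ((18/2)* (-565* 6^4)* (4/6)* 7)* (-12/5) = -1700577607680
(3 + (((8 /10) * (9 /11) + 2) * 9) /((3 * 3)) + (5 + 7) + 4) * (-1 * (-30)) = 7146 /11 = 649.64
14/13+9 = 131/13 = 10.08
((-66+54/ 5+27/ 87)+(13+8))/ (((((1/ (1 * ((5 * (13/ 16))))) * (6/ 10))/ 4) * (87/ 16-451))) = 2.06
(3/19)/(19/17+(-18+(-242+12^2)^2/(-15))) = -765/3183887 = -0.00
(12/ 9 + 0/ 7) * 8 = 10.67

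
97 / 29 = 3.34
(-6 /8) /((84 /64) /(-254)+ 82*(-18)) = 1016 /1999495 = 0.00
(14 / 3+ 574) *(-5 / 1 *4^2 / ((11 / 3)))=-12625.45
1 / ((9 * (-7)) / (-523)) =523 / 63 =8.30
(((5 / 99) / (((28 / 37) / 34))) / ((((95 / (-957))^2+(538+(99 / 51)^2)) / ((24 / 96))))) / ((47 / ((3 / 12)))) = 8408280155 / 1509694165098112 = 0.00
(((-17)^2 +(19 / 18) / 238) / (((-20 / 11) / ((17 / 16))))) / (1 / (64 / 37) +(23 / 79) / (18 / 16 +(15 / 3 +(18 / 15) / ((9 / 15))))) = -13986759215 / 50846292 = -275.08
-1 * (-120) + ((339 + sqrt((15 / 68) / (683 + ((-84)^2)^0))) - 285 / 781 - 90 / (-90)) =sqrt(4845) / 3876 + 358975 / 781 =459.65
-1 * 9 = -9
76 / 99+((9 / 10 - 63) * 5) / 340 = -9799 / 67320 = -0.15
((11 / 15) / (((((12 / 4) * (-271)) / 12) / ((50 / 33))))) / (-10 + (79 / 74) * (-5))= 592 / 553653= 0.00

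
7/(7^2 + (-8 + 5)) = 7/46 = 0.15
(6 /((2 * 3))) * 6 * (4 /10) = 12 /5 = 2.40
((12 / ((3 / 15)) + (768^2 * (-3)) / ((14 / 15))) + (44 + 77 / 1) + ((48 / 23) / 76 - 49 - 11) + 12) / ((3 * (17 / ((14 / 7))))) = -11598075098 / 156009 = -74342.35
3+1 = 4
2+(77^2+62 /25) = 148337 /25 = 5933.48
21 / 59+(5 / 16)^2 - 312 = -4705597 / 15104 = -311.55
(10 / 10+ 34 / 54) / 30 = 0.05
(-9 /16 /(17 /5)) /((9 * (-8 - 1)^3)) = 5 /198288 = 0.00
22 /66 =1 /3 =0.33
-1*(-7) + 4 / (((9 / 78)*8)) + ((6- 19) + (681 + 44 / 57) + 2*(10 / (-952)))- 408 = 1230365 / 4522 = 272.08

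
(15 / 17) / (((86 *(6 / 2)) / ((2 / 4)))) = 5 / 2924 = 0.00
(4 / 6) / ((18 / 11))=11 / 27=0.41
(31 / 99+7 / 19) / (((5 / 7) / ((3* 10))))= 17948 / 627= 28.63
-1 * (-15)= 15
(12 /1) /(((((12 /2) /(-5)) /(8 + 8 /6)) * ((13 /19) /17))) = -90440 /39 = -2318.97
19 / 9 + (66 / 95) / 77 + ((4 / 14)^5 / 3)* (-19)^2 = 33758609 / 14369985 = 2.35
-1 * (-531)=531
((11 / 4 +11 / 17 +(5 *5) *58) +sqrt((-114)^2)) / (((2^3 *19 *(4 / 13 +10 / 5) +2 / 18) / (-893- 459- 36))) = -4327163217 / 697901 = -6200.25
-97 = -97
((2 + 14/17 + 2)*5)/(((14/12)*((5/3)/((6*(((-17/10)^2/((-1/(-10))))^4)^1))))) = 454244911011/8750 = 51913704.12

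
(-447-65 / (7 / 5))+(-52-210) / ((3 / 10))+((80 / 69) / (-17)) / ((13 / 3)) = -145893946 / 106743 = -1366.78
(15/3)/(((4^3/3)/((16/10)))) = 0.38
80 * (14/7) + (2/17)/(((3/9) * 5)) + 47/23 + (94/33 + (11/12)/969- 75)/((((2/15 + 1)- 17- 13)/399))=43183463391/37246660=1159.39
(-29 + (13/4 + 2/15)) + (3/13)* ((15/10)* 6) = -18361/780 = -23.54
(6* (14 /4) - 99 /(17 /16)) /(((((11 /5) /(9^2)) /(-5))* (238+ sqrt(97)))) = 3865050 /69113 - 276075* sqrt(97) /1174921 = 53.61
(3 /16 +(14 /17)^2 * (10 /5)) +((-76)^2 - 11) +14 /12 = 80009681 /13872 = 5767.71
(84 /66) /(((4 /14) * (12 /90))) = 735 /22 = 33.41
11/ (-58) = -11/ 58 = -0.19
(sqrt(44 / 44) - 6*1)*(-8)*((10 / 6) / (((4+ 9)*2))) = 100 / 39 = 2.56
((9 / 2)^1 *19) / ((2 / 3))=513 / 4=128.25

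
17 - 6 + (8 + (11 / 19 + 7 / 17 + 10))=9687 / 323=29.99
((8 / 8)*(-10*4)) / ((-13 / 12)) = 480 / 13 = 36.92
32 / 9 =3.56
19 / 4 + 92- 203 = -425 / 4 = -106.25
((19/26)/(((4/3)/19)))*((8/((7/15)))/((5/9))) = 29241/91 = 321.33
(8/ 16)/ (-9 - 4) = -0.04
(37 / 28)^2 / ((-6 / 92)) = -31487 / 1176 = -26.77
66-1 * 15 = 51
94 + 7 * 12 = 178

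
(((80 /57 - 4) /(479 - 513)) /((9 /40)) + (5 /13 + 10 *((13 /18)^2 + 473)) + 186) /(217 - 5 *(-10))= 3348090673 /181623546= 18.43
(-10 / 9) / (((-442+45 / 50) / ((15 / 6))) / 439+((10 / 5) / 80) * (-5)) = 878000 / 416367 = 2.11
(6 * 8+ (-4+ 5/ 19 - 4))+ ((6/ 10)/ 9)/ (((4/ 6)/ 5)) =1549/ 38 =40.76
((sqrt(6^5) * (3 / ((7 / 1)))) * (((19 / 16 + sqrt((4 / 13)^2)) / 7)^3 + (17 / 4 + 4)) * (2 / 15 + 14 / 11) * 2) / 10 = 6654130131843 * sqrt(6) / 185679894400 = 87.78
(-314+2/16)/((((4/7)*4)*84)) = -837/512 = -1.63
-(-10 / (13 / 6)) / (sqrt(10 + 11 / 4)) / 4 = 10 * sqrt(51) / 221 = 0.32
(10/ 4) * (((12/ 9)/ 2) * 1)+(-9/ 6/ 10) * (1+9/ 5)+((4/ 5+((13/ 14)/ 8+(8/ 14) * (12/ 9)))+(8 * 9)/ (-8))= -6.08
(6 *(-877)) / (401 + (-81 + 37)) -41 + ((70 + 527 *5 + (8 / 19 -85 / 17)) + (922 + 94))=8276801 / 2261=3660.68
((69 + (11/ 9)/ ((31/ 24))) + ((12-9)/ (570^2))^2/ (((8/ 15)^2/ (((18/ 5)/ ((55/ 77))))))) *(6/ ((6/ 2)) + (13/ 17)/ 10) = 95760496342868227/ 659320003200000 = 145.24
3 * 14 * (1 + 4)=210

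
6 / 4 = 3 / 2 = 1.50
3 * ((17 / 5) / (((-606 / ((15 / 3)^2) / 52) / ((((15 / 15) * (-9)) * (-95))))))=-1889550 / 101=-18708.42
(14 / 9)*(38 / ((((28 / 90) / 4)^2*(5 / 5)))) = 68400 / 7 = 9771.43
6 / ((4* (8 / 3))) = 9 / 16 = 0.56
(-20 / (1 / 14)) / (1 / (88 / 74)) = -12320 / 37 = -332.97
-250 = -250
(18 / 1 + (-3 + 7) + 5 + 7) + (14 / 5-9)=139 / 5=27.80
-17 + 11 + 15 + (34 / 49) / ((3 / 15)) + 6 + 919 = 45936 / 49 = 937.47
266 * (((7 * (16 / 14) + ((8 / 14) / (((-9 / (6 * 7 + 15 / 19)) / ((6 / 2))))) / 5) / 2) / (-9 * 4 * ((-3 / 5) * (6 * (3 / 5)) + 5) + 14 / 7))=-10590 / 1253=-8.45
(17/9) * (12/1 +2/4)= 425/18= 23.61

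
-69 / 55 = -1.25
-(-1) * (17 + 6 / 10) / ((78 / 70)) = 616 / 39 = 15.79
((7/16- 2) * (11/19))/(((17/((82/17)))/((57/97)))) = -33825/224264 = -0.15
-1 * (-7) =7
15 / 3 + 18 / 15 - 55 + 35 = -69 / 5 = -13.80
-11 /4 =-2.75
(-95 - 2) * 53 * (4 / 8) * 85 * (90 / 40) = -3932865 / 8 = -491608.12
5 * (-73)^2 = 26645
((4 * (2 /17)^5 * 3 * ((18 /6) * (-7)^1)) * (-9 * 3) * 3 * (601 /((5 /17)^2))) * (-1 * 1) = -392563584 /122825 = -3196.12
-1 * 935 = -935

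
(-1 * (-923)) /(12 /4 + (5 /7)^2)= 45227 /172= 262.95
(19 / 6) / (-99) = -19 / 594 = -0.03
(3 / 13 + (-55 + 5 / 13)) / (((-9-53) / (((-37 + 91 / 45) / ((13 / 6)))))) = -1112818 / 78585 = -14.16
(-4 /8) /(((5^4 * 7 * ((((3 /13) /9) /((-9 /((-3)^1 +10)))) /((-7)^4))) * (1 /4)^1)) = 34398 /625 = 55.04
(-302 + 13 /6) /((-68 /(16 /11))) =3598 /561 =6.41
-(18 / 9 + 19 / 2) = -23 / 2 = -11.50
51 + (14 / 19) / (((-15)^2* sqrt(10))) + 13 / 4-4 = 50.25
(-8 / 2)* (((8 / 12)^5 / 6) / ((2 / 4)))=-128 / 729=-0.18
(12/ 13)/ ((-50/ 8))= -48/ 325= -0.15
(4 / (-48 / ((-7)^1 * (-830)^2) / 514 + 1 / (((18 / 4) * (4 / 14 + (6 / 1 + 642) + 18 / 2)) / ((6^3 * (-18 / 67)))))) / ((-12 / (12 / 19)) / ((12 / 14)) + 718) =-15281795208148 / 52155958531811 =-0.29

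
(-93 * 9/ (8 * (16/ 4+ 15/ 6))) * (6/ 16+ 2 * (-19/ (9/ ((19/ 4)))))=10137/ 32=316.78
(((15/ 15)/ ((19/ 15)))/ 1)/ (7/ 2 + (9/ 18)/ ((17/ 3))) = 255/ 1159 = 0.22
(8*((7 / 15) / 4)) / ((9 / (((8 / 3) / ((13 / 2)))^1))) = 224 / 5265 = 0.04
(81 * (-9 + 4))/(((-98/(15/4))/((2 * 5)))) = 30375/196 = 154.97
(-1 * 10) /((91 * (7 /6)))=-60 /637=-0.09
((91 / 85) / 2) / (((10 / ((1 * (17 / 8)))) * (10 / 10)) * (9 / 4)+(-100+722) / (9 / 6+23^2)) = 13793 / 303040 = 0.05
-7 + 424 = 417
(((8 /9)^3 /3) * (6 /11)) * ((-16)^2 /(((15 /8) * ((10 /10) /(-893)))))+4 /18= -1872730006 /120285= -15569.11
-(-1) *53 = 53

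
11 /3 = 3.67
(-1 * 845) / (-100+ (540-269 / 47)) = -39715 / 20411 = -1.95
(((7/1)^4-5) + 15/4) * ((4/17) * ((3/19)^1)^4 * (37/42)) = 9589401/31016398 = 0.31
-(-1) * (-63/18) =-7/2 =-3.50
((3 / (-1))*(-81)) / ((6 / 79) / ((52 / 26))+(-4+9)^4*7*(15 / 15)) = 19197 / 345628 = 0.06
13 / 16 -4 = -51 / 16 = -3.19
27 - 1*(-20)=47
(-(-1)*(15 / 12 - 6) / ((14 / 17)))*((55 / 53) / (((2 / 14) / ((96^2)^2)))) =-188608020480 / 53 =-3558641895.85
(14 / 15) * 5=4.67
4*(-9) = -36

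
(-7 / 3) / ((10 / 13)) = -91 / 30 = -3.03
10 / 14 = 5 / 7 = 0.71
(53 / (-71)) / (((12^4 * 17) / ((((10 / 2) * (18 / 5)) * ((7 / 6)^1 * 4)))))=-371 / 2085696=-0.00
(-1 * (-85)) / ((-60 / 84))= -119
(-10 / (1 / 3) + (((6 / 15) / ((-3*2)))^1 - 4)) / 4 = -8.52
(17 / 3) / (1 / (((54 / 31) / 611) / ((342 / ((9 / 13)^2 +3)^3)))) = 3456057024 / 1737067196111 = 0.00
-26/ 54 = -13/ 27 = -0.48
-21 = -21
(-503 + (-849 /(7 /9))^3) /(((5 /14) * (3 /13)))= -2319819050900 /147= -15781081978.91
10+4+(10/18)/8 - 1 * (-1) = 1085/72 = 15.07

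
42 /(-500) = -21 /250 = -0.08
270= 270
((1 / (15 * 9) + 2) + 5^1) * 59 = 55814 / 135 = 413.44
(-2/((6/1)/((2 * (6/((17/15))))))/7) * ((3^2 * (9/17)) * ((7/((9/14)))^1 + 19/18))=-58050/2023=-28.70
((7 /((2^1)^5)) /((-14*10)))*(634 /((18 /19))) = -6023 /5760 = -1.05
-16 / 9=-1.78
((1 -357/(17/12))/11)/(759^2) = -251/6336891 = -0.00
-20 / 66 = -10 / 33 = -0.30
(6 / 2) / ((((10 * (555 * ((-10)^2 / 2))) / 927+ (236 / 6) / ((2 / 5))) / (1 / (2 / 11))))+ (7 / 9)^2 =12868687 / 19907370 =0.65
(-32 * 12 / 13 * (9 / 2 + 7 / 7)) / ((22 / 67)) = -494.77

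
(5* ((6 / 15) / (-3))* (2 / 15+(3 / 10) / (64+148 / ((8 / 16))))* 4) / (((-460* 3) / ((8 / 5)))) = 7 / 16875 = 0.00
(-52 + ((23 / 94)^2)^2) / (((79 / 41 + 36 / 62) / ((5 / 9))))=-8599617247535 / 746474080656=-11.52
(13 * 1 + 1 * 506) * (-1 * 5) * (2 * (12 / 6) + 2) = -15570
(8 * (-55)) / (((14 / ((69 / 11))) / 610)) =-120257.14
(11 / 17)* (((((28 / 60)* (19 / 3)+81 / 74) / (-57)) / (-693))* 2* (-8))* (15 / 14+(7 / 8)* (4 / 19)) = -18018632 / 13518552915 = -0.00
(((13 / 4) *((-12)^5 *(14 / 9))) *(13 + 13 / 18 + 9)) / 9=-9528064 / 3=-3176021.33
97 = 97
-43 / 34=-1.26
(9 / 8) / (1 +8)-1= -0.88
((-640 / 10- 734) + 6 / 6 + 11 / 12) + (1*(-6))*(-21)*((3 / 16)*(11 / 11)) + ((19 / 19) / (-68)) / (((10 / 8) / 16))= -1576199 / 2040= -772.65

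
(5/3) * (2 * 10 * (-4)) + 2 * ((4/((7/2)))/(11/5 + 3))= -36280/273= -132.89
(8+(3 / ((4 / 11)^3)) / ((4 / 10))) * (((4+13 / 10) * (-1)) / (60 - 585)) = 1112417 / 672000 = 1.66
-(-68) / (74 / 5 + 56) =170 / 177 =0.96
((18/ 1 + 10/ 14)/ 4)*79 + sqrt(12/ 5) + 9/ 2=2*sqrt(15)/ 5 + 10475/ 28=375.66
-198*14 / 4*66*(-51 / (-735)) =-111078 / 35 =-3173.66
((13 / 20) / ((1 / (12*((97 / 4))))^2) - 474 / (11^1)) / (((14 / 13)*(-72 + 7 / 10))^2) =10224418035 / 1096043564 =9.33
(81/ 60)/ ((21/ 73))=657/ 140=4.69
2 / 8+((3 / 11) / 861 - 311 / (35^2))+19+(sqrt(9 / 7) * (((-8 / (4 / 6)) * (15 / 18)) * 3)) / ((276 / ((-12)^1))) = 90 * sqrt(7) / 161+41980231 / 2209900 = 20.48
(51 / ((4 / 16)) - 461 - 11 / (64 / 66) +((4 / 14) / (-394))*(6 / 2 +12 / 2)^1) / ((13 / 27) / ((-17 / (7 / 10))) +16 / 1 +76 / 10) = -11.38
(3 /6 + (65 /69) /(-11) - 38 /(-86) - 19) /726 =-0.02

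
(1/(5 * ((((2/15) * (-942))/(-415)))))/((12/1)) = 415/7536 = 0.06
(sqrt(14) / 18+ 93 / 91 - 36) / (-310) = 3183 / 28210 - sqrt(14) / 5580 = 0.11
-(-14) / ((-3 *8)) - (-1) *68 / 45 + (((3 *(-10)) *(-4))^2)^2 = 207360000.93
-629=-629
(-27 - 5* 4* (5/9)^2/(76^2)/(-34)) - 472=-499.00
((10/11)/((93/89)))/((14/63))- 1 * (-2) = 2017/341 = 5.91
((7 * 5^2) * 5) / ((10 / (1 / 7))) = 25 / 2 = 12.50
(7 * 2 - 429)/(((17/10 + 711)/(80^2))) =-26560000/7127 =-3726.67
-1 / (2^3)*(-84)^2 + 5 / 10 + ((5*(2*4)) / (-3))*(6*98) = -8721.50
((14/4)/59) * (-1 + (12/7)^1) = 5/118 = 0.04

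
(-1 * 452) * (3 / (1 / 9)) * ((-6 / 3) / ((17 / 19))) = 463752 / 17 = 27279.53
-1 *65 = -65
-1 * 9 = -9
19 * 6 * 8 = 912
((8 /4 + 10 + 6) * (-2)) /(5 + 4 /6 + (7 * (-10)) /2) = 27 /22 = 1.23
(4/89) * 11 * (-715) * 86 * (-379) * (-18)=-18457330320/89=-207385733.93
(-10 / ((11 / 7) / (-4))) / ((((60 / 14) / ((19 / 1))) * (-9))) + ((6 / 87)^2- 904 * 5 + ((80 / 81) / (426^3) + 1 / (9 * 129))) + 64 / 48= -4531.20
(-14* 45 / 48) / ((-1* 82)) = 105 / 656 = 0.16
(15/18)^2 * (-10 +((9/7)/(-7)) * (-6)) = -2725/441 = -6.18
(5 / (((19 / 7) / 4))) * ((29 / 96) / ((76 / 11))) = 0.32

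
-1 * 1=-1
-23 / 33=-0.70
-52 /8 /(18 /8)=-26 /9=-2.89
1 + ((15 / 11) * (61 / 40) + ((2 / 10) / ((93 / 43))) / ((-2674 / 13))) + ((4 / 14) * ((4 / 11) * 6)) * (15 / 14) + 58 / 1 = 2149751423 / 34815480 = 61.75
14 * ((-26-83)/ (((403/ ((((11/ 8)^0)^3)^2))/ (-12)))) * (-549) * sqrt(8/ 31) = -20106576 * sqrt(62)/ 12493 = -12672.64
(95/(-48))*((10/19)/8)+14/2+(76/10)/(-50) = 161227/24000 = 6.72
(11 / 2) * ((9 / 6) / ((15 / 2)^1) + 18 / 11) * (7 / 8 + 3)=3131 / 80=39.14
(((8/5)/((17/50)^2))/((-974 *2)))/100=-10/140743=-0.00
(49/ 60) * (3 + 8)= 539/ 60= 8.98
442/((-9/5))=-2210/9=-245.56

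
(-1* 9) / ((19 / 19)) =-9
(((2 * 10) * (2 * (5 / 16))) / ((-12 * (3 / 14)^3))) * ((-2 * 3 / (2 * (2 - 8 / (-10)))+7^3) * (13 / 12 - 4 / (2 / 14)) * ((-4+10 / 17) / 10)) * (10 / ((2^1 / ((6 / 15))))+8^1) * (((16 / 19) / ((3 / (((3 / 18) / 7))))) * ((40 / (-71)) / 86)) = 971761000 / 6676911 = 145.54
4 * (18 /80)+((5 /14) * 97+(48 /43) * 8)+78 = 184322 /1505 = 122.47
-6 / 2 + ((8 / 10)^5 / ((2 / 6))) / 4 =-8607 / 3125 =-2.75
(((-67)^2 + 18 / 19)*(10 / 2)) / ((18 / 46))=9810535 / 171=57371.55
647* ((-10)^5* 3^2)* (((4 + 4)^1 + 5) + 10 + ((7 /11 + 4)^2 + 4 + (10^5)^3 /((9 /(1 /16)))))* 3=-1467881250010250809200000 /121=-12131250000084717431404.96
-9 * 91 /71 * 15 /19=-12285 /1349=-9.11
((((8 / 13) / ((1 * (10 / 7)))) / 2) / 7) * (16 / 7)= 32 / 455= 0.07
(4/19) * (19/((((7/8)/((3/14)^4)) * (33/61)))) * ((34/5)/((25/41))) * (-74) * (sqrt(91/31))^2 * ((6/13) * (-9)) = 18348976656/102342625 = 179.29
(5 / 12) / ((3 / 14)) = 35 / 18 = 1.94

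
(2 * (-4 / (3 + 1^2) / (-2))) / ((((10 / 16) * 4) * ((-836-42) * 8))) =-1 / 17560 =-0.00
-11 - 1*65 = -76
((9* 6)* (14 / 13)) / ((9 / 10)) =840 / 13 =64.62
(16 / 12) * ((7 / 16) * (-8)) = -14 / 3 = -4.67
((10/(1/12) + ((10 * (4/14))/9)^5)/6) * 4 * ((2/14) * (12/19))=952764681280/131994060219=7.22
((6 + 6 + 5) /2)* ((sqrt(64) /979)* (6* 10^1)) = 4080 /979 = 4.17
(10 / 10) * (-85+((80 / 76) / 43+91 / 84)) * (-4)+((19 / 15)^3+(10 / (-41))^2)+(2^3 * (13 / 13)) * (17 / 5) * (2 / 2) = 1691182337818 / 4635147375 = 364.86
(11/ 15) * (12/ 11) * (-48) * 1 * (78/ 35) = -14976/ 175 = -85.58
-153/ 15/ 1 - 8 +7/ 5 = -84/ 5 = -16.80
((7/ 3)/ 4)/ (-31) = -7/ 372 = -0.02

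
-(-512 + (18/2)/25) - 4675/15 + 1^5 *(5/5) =15073/75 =200.97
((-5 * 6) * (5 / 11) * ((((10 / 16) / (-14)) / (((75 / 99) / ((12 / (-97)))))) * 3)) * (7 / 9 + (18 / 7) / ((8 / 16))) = -16785 / 9506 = -1.77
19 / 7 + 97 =698 / 7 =99.71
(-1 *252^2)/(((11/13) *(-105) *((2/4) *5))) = 78624/275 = 285.91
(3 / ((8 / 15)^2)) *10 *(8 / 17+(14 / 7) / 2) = 155.10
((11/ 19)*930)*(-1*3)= -30690/ 19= -1615.26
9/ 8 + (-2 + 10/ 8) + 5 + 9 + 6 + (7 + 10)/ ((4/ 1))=197/ 8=24.62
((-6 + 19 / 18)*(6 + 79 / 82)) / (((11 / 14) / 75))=-8893325 / 2706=-3286.52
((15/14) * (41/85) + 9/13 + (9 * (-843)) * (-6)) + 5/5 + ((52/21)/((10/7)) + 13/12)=4225818533/92820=45527.03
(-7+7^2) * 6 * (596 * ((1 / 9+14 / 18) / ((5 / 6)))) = 801024 / 5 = 160204.80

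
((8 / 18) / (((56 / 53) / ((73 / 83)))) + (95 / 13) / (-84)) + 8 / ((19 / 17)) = 38441329 / 5166252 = 7.44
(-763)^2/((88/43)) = 25033267/88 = 284468.94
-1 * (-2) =2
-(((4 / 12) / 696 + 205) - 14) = -398809 / 2088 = -191.00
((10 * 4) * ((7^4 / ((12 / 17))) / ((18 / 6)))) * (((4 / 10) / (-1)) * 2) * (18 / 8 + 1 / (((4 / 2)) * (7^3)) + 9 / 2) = -2204594 / 9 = -244954.89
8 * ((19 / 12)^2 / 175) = 361 / 3150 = 0.11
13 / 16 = 0.81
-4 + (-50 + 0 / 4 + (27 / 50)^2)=-53.71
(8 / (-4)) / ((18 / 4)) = -4 / 9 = -0.44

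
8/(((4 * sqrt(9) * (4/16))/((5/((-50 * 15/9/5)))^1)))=-4/5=-0.80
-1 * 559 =-559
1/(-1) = -1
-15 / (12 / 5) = -25 / 4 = -6.25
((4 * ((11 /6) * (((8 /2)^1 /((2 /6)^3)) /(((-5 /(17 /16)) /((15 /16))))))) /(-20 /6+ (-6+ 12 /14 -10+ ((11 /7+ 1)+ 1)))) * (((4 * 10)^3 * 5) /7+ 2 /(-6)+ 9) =2423979459 /5008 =484021.46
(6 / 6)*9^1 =9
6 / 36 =1 / 6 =0.17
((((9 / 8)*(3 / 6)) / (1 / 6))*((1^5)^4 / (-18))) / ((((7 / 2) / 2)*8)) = -3 / 224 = -0.01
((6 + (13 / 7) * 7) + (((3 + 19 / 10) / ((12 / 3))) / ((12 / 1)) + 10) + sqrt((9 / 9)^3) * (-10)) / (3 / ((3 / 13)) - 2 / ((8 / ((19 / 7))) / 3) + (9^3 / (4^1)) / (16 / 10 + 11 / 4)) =1861307 / 5150760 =0.36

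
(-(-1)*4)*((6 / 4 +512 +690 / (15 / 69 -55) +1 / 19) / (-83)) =-799528 / 33117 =-24.14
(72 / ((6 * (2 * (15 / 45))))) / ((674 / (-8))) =-72 / 337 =-0.21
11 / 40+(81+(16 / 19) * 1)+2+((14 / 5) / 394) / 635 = 7997199319 / 95072200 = 84.12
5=5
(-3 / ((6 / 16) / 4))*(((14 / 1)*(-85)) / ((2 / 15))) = 285600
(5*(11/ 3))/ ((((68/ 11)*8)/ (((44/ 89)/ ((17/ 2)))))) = 6655/ 308652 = 0.02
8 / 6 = 4 / 3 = 1.33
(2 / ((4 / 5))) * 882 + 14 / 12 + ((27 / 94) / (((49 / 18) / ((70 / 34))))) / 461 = 34129930691 / 15470238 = 2206.17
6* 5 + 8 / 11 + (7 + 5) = 470 / 11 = 42.73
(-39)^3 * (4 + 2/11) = -2728674/11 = -248061.27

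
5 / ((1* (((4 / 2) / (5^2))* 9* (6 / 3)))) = 125 / 36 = 3.47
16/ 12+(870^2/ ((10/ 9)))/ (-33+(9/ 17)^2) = -98428541/ 4728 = -20818.22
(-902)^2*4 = 3254416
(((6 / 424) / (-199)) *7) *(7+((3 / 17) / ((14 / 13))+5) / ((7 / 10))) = -8982 / 1255093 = -0.01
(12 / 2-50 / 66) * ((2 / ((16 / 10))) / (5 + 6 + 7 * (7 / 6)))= 173 / 506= 0.34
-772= -772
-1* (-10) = 10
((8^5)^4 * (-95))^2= 11996282661958865752956858719030109798400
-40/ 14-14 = -118/ 7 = -16.86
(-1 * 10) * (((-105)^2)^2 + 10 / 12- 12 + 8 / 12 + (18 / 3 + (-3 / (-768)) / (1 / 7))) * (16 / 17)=-155584794275 / 136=-1144005840.26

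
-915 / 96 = -305 / 32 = -9.53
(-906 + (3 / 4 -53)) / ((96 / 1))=-3833 / 384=-9.98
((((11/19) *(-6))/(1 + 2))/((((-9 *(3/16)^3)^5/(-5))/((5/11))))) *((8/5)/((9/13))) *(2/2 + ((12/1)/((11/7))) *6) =-617504757867427240345600/1593749874362283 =-387453996.26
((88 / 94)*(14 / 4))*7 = 1078 / 47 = 22.94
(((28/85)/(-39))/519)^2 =784/2960068635225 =0.00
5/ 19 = 0.26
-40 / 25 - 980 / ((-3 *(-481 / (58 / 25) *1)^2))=-138157256 / 86760375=-1.59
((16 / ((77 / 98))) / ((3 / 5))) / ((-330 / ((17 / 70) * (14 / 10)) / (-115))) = 21896 / 5445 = 4.02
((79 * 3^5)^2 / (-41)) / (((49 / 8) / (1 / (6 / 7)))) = -491366412 / 287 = -1712078.09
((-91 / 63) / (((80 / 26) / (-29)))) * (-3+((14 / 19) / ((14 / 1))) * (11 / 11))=-34307 / 855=-40.13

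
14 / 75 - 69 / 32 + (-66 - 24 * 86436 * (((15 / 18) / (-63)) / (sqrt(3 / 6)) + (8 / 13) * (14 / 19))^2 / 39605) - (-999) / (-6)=-2560058691830047 / 10438249442400 + 1229312 * sqrt(2) / 1956487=-244.37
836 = 836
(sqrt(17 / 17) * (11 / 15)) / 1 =11 / 15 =0.73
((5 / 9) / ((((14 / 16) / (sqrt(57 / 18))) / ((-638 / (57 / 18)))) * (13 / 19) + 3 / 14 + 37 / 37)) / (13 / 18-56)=-353405369856 / 42698860902785-45517472 * sqrt(114) / 42698860902785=-0.01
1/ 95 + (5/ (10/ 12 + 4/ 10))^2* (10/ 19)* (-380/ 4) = -106873631/ 130055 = -821.76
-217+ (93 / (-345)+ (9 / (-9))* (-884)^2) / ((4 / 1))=-89967291 / 460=-195581.07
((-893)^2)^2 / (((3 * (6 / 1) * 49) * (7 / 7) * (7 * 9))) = 635924907601 / 55566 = 11444496.77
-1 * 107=-107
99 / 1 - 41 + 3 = 61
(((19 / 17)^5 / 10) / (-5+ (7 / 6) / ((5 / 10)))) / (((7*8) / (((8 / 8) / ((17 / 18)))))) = -66854673 / 54068154560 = -0.00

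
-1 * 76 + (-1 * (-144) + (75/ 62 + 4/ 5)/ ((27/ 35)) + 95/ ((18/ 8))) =188873/ 1674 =112.83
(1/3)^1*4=4/3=1.33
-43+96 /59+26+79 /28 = -20735 /1652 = -12.55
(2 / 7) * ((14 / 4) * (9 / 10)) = 9 / 10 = 0.90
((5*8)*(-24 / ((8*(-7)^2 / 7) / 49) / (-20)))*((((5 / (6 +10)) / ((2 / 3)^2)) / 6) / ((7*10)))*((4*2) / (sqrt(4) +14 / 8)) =3 / 20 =0.15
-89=-89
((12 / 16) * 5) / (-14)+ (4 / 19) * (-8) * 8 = -13.74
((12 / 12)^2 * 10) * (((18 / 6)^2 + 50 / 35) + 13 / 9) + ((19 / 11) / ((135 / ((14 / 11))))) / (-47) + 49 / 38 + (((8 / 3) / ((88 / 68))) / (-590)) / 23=33260515052771 / 277126770690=120.02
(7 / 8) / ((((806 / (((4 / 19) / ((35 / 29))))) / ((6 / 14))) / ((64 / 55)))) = 1392 / 14739725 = 0.00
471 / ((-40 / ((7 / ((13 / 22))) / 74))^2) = 2792559 / 370177600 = 0.01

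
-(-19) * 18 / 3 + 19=133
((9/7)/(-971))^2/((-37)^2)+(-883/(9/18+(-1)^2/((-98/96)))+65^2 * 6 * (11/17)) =921949166380961107/50534126979679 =18244.09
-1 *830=-830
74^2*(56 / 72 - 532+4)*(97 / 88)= -3182337.30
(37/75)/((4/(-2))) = -37/150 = -0.25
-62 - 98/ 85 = -5368/ 85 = -63.15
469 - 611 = -142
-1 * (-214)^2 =-45796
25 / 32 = 0.78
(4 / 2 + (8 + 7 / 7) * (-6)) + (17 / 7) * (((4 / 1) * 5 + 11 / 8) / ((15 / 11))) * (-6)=-39257 / 140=-280.41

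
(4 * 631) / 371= 2524 / 371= 6.80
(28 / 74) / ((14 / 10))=10 / 37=0.27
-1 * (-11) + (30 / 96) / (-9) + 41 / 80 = 11.48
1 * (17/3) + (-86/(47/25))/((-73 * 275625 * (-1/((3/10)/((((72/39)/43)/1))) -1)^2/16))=87524740677581/15445466594775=5.67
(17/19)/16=17/304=0.06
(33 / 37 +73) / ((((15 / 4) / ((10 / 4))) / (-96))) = -4729.08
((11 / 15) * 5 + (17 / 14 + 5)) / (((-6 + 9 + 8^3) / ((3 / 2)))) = 0.03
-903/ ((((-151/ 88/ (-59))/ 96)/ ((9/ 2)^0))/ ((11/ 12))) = -412577088/ 151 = -2732298.60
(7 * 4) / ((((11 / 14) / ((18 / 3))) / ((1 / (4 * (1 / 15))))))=8820 / 11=801.82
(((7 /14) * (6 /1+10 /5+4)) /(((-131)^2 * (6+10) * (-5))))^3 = -27 /323450441233984000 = -0.00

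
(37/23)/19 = 37/437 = 0.08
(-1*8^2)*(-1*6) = 384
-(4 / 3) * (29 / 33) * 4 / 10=-0.47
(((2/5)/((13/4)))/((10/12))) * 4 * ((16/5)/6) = 512/1625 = 0.32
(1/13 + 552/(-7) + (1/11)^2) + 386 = 3382888/11011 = 307.23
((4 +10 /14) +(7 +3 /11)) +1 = 1000 /77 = 12.99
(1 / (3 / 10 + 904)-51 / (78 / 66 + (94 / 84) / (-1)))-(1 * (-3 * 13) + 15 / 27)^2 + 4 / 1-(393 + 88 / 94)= -2676035694265 / 998374329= -2680.39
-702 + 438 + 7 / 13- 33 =-3854 / 13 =-296.46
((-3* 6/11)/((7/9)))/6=-27/77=-0.35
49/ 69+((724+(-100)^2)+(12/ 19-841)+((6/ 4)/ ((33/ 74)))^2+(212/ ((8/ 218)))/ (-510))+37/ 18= 9886.38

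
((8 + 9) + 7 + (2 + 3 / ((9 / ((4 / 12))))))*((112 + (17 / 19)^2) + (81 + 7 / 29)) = 477384875 / 94221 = 5066.65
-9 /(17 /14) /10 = -63 /85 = -0.74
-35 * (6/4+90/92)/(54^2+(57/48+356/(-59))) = -627760/21068989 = -0.03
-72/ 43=-1.67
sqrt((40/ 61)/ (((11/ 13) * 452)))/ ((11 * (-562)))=-sqrt(9856990)/ 468737786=-0.00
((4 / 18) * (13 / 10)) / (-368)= -13 / 16560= -0.00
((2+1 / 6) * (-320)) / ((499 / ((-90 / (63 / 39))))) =270400 / 3493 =77.41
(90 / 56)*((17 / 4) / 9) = 85 / 112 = 0.76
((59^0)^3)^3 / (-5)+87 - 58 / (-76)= 16637 / 190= 87.56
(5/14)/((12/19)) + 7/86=4673/7224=0.65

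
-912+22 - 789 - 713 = -2392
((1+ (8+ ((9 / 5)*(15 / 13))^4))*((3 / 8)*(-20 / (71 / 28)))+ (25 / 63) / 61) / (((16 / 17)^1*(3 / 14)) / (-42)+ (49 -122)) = 75717842282075 / 67701849145047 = 1.12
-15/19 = -0.79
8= 8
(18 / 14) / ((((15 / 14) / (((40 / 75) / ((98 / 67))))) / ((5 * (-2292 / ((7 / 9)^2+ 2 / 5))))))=-99509472 / 19943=-4989.69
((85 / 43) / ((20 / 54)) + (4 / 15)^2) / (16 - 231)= -104651 / 4160250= -0.03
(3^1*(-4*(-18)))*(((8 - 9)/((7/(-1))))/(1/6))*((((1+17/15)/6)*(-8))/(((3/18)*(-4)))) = 27648/35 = 789.94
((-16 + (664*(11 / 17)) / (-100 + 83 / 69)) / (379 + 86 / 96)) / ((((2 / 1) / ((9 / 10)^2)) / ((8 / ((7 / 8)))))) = -2933978112 / 14792651405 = -0.20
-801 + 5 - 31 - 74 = -901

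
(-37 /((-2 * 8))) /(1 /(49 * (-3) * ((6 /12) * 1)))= -5439 /32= -169.97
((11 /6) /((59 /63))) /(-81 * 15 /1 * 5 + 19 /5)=-0.00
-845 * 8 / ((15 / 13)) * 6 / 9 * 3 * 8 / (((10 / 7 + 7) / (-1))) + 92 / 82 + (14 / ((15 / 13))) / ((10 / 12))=2020569898 / 181425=11137.22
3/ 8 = 0.38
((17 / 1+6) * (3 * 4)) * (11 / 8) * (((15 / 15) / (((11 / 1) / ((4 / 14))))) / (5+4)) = 23 / 21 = 1.10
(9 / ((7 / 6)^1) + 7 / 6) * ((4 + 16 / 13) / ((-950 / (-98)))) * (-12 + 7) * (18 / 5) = -532644 / 6175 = -86.26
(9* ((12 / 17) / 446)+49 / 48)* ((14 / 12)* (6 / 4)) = 1318457 / 727872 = 1.81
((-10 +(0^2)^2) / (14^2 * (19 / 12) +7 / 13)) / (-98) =195 / 594076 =0.00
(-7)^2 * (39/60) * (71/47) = 45227/940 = 48.11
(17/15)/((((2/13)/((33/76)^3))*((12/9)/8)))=7942077/2194880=3.62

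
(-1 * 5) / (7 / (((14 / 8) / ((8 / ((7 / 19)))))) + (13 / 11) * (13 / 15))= -5775 / 101503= -0.06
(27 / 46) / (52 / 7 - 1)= 0.09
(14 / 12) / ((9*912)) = 7 / 49248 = 0.00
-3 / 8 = -0.38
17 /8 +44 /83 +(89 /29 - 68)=-1199185 /19256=-62.28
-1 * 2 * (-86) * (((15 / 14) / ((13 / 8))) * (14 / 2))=10320 / 13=793.85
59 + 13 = 72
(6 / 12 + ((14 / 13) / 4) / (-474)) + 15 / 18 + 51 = 214983 / 4108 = 52.33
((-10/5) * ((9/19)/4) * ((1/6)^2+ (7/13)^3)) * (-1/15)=2909/1001832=0.00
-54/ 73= -0.74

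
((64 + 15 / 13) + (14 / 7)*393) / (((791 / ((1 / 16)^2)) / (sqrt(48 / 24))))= 11065*sqrt(2) / 2632448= 0.01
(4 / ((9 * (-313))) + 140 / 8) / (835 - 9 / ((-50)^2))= 123233750 / 5880462147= 0.02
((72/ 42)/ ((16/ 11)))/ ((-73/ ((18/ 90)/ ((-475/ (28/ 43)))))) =33/ 7455125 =0.00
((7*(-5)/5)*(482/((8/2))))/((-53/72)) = 60732/53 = 1145.89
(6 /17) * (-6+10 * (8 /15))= -4 /17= -0.24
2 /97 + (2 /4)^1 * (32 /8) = 196 /97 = 2.02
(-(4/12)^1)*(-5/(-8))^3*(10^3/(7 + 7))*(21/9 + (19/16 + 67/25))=-664375/18432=-36.04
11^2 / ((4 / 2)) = 121 / 2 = 60.50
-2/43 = -0.05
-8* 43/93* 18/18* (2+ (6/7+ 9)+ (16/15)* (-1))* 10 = -779504/1953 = -399.13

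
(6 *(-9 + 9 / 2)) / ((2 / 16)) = -216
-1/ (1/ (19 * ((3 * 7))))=-399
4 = 4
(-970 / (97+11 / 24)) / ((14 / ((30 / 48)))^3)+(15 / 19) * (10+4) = 11.05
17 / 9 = 1.89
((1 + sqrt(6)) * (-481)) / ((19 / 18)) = -8658 * sqrt(6) / 19-8658 / 19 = -1571.88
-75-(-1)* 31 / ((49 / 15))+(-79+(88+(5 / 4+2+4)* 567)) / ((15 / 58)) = 7773453 / 490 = 15864.19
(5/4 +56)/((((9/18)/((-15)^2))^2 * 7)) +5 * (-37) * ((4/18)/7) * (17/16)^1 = 834701855/504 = 1656154.47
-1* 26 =-26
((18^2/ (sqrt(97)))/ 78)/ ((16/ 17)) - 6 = -6 + 459*sqrt(97)/ 10088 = -5.55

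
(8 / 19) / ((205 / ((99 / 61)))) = 792 / 237595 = 0.00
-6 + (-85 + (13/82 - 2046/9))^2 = 5897108929/60516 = 97447.10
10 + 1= 11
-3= -3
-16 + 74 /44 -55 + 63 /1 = -139 /22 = -6.32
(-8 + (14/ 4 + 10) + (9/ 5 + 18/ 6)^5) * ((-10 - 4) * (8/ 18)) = -446869444/ 28125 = -15888.69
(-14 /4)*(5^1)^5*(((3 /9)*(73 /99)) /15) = -319375 /1782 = -179.22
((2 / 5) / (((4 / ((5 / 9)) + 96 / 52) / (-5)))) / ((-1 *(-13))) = -5 / 294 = -0.02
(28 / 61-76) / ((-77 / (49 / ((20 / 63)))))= 508032 / 3355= 151.43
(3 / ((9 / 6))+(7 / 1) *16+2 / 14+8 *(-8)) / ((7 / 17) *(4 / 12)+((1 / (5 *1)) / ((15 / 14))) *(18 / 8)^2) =3580200 / 77273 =46.33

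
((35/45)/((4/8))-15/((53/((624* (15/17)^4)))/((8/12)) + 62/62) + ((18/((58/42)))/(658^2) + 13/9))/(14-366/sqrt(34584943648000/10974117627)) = -1856711531373897039233016000/2166835060522830603409024021-5420741094474766447860* sqrt(1246683631335)/15167845423659814223863168147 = -1.26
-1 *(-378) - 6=372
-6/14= -3/7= -0.43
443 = 443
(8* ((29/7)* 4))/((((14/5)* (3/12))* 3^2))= 9280/441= 21.04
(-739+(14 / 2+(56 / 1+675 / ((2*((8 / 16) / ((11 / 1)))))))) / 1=6749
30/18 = 5/3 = 1.67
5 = 5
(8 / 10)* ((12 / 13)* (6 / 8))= 36 / 65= 0.55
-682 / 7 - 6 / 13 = -8908 / 91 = -97.89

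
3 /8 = 0.38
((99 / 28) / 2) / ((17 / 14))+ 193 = 13223 / 68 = 194.46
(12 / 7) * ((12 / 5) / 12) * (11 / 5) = 132 / 175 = 0.75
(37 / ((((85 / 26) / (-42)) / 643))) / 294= -618566 / 595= -1039.61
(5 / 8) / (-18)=-5 / 144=-0.03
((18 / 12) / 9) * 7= 7 / 6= 1.17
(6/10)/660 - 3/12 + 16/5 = 1623/550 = 2.95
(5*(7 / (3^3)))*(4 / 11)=140 / 297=0.47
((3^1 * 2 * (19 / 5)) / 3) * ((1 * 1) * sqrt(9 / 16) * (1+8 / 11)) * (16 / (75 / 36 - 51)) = -103968 / 32285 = -3.22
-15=-15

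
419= 419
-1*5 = -5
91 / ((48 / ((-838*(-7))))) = 266903 / 24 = 11120.96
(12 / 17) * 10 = 120 / 17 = 7.06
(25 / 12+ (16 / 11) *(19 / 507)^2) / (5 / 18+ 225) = 23585929 / 2547926810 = 0.01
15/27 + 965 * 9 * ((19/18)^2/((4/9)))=3135365/144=21773.37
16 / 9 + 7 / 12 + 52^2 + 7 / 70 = 2706.46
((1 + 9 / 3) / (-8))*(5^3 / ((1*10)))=-25 / 4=-6.25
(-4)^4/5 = 256/5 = 51.20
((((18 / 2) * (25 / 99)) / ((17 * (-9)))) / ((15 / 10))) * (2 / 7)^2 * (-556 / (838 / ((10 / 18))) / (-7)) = -278000 / 6530644197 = -0.00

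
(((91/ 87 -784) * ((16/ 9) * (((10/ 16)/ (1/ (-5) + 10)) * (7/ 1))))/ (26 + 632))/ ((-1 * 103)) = 243275/ 26533521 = 0.01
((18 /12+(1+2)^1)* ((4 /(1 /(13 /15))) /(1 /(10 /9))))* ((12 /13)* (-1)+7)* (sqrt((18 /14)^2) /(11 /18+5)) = 17064 /707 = 24.14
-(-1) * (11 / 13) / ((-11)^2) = 0.01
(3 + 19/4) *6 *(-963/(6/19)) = -567207/4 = -141801.75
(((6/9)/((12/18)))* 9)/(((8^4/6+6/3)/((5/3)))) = 45/2054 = 0.02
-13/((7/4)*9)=-52/63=-0.83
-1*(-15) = 15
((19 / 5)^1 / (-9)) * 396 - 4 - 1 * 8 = -896 / 5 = -179.20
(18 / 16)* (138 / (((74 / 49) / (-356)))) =-2708181 / 74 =-36597.04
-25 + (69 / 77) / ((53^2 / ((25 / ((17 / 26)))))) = -91879675 / 3676981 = -24.99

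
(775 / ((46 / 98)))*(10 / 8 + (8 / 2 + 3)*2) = 2316475 / 92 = 25179.08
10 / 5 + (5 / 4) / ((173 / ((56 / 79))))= 2.01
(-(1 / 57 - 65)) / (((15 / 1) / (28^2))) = 3396.42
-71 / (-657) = 71 / 657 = 0.11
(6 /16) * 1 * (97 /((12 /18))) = 873 /16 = 54.56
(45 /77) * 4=180 /77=2.34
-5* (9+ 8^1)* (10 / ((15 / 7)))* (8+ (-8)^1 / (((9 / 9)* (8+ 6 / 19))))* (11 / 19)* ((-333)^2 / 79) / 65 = -53803638504 / 1541527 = -34902.82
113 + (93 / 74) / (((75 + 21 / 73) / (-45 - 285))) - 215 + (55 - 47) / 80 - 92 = -67583563 / 338920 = -199.41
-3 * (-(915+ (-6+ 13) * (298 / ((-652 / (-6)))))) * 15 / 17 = 6852330 / 2771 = 2472.87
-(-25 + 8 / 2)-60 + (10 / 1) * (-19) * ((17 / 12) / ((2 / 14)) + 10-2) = -20659 / 6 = -3443.17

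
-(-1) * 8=8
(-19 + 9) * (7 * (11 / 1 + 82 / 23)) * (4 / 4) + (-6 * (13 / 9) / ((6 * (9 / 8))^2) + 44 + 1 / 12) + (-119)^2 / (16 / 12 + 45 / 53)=384911457433 / 69817788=5513.09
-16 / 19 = -0.84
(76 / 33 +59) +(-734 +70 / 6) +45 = -20329 / 33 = -616.03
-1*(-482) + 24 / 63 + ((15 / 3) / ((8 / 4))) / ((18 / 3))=40555 / 84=482.80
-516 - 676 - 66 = -1258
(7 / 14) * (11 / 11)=1 / 2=0.50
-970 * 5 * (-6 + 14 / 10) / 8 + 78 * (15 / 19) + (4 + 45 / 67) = 14537663 / 5092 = 2855.00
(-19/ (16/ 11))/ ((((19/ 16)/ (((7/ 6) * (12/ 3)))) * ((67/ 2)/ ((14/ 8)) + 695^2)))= -1078/ 10143927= -0.00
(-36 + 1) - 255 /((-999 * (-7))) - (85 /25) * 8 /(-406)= -11819506 /337995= -34.97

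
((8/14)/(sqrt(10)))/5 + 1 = 2 * sqrt(10)/175 + 1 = 1.04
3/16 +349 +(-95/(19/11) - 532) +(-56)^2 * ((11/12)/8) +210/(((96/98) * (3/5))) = 7661/16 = 478.81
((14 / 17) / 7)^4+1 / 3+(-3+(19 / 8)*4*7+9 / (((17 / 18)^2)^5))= 964933211316287 / 12095963402694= 79.77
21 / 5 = 4.20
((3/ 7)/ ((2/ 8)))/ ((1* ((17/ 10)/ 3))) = 360/ 119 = 3.03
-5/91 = -0.05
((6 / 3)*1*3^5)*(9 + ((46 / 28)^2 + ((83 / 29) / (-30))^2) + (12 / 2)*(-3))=-3150296739 / 1030225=-3057.87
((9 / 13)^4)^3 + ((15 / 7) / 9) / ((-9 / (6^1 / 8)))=-45318182419193 / 5871117450865212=-0.01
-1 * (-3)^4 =-81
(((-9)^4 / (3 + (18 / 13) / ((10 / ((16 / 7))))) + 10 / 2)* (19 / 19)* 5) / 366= 2494000 / 92049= 27.09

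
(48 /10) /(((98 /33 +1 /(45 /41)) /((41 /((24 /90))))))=365310 /1921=190.17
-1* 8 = -8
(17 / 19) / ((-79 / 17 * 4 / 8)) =-0.39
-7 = -7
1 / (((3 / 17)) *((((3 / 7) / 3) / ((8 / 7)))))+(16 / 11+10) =1874 / 33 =56.79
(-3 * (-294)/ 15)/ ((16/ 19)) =2793/ 40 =69.82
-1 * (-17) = 17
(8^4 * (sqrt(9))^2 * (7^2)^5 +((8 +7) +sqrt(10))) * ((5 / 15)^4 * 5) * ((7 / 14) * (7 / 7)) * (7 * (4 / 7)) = 10 * sqrt(10) / 81 +34710558597170 / 27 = 1285576244340.02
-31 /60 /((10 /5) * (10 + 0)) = -31 /1200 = -0.03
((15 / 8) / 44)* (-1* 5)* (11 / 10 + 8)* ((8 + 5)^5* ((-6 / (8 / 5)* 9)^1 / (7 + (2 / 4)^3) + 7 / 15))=41119585871 / 13376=3074131.72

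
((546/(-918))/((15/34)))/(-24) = 0.06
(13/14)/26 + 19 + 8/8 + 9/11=20.85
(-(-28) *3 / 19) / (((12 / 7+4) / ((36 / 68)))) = 1323 / 3230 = 0.41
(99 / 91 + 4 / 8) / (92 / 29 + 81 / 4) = 16762 / 247247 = 0.07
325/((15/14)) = 910/3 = 303.33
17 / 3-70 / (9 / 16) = -1069 / 9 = -118.78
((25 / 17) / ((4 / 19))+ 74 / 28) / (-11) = -4583 / 5236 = -0.88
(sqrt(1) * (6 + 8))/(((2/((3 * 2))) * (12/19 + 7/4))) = 17.64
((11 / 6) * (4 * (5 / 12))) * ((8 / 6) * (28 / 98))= 220 / 189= 1.16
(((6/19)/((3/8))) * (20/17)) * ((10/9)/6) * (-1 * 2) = -3200/8721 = -0.37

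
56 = 56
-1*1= -1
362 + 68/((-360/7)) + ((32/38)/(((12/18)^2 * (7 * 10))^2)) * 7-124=28331059/119700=236.68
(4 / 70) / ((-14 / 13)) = -13 / 245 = -0.05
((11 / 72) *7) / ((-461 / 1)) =-77 / 33192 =-0.00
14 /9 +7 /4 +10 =479 /36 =13.31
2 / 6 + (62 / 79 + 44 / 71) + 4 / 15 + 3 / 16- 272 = -121068233 / 448720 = -269.81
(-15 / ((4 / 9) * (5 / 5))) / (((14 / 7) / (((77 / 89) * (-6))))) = 31185 / 356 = 87.60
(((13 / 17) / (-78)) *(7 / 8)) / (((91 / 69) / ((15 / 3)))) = -115 / 3536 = -0.03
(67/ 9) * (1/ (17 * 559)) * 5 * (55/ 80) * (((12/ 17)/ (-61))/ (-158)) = 3685/ 18684342456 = 0.00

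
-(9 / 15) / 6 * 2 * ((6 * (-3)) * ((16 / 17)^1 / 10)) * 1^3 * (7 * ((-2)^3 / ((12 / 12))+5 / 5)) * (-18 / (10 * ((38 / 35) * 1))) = 222264 / 8075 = 27.52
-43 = -43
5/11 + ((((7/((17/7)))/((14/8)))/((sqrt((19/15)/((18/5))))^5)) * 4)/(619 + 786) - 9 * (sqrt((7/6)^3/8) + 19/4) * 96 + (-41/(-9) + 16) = -404216/99 - 84 * sqrt(21) + 979776 * sqrt(114)/163827215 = -4467.86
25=25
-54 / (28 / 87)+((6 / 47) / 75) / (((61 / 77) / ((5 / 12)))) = -167.78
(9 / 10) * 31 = 279 / 10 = 27.90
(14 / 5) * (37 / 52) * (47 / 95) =12173 / 12350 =0.99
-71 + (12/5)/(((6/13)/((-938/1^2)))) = -24743/5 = -4948.60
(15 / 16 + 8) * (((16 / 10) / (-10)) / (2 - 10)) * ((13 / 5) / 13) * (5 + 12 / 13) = 847 / 4000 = 0.21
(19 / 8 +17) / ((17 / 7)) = 1085 / 136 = 7.98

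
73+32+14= 119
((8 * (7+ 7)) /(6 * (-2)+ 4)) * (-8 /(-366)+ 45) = -115346 /183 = -630.31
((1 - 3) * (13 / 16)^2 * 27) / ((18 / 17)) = -8619 / 256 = -33.67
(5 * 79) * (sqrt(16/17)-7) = -2765 + 1580 * sqrt(17)/17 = -2381.79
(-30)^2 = 900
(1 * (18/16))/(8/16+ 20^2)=1/356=0.00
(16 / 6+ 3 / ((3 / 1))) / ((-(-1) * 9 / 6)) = 22 / 9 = 2.44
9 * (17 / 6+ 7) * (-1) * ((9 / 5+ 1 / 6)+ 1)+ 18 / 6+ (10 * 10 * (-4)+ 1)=-13171 / 20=-658.55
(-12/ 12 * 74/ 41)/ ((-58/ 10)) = 370/ 1189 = 0.31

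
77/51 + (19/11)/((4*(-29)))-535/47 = -30243359/3058572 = -9.89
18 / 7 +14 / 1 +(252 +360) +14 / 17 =74898 / 119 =629.39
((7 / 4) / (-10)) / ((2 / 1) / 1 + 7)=-7 / 360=-0.02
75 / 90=5 / 6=0.83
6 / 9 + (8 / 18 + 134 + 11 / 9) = 409 / 3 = 136.33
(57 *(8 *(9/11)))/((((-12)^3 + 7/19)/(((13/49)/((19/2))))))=-0.01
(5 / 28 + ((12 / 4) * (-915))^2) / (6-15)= -210980705 / 252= -837225.02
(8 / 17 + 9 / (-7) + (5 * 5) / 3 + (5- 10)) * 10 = 25.18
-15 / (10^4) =-3 / 2000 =-0.00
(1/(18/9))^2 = 1/4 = 0.25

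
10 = 10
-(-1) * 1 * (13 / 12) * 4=13 / 3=4.33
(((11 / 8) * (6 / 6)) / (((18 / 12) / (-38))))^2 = 43681 / 36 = 1213.36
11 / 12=0.92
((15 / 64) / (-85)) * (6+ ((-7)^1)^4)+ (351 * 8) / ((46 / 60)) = 91487037 / 25024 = 3655.97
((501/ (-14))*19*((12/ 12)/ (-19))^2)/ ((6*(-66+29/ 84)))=501/ 104785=0.00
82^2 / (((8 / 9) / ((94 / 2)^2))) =33419961 / 2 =16709980.50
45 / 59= 0.76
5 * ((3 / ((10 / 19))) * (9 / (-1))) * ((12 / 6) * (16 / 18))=-456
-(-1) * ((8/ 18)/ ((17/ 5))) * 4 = 80/ 153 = 0.52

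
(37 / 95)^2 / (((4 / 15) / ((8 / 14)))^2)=12321 / 17689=0.70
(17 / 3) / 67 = 17 / 201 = 0.08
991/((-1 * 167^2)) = -0.04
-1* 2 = -2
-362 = -362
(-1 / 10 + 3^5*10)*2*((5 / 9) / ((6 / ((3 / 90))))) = 24299 / 1620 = 15.00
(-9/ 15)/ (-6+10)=-3/ 20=-0.15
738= 738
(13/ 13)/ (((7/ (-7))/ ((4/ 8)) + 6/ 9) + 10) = 3/ 26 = 0.12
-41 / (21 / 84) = -164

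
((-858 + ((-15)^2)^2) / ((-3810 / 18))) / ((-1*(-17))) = -13.83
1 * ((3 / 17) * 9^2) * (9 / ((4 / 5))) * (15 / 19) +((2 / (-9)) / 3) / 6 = 126.94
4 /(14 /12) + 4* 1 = 52 /7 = 7.43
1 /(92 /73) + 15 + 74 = 8261 /92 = 89.79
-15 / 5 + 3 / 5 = -12 / 5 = -2.40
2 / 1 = 2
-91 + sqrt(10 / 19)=-91 + sqrt(190) / 19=-90.27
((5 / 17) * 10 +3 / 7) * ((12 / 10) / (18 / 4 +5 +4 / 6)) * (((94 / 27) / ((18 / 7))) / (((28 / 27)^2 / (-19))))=-9668511 / 1016260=-9.51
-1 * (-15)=15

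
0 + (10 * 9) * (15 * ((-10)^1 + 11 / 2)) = -6075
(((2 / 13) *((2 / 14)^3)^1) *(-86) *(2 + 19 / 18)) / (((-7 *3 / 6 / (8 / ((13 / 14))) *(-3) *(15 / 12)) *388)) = -0.00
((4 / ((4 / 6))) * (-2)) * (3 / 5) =-36 / 5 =-7.20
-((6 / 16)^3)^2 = -729 / 262144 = -0.00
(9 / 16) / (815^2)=0.00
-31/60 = -0.52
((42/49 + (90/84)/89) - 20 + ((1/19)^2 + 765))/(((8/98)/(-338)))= -396893754257/128516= -3088282.82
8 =8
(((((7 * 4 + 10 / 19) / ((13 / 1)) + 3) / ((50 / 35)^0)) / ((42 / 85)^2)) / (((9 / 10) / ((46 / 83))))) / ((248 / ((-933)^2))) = 103105807102625 / 2242153368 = 45985.17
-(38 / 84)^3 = -6859 / 74088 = -0.09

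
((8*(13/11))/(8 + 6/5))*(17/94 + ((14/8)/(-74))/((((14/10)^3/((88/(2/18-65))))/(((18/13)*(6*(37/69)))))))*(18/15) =280998192/978284461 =0.29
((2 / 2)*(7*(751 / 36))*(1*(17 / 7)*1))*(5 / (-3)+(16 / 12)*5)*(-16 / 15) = -51068 / 27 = -1891.41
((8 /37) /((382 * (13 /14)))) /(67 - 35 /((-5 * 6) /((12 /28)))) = 112 /12402585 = 0.00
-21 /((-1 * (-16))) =-21 /16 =-1.31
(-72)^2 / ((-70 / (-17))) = 44064 / 35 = 1258.97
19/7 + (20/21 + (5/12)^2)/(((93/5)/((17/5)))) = 273743/93744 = 2.92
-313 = -313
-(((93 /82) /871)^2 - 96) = 489705791415 /5101102084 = 96.00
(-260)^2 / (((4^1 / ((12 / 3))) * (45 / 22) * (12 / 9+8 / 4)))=29744 / 3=9914.67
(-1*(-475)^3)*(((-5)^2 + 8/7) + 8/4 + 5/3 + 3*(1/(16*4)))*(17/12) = 73108259078125/16128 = 4533002174.98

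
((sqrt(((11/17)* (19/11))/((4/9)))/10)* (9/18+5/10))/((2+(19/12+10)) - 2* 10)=-9* sqrt(323)/6545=-0.02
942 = 942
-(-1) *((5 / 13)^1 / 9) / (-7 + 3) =-5 / 468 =-0.01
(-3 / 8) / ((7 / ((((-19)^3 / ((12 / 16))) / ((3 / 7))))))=6859 / 6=1143.17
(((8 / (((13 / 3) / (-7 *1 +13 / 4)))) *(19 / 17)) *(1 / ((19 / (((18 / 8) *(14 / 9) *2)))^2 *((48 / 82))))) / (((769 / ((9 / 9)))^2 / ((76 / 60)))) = -2009 / 522763124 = -0.00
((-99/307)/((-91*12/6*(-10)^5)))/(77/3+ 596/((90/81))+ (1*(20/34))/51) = -28611/907620608440000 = -0.00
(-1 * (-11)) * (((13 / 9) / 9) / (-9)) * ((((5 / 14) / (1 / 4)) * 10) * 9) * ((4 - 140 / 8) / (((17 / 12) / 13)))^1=371800 / 119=3124.37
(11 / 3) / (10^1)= 11 / 30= 0.37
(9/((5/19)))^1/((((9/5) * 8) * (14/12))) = 57/28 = 2.04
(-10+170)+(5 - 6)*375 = -215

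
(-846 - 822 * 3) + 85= -3227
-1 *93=-93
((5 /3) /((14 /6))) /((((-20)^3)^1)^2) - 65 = -5823999999 /89600000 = -65.00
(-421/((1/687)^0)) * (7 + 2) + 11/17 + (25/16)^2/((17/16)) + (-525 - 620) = -1341247/272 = -4931.06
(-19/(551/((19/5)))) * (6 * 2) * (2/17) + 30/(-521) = -311526/1284265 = -0.24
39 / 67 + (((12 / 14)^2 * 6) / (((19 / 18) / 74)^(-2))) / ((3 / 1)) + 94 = 7651685533 / 80899686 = 94.58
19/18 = 1.06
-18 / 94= -9 / 47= -0.19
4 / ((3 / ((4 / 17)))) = 16 / 51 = 0.31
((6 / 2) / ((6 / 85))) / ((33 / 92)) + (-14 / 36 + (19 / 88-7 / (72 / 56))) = 29797 / 264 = 112.87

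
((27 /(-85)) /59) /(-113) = 27 /566695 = 0.00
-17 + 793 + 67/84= 65251/84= 776.80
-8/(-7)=8/7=1.14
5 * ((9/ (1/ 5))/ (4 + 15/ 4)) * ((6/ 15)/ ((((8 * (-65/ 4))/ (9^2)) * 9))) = -324/ 403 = -0.80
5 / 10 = 0.50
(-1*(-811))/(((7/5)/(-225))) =-130339.29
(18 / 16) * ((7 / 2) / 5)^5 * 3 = 453789 / 800000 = 0.57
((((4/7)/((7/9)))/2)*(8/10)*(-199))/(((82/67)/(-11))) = 5279868/10045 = 525.62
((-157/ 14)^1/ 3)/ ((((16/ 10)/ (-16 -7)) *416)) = 18055/ 139776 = 0.13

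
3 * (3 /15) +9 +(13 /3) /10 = 301 /30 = 10.03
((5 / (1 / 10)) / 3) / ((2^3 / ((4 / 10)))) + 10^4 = 60005 / 6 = 10000.83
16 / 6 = 8 / 3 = 2.67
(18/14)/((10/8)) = 1.03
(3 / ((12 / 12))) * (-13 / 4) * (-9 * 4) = 351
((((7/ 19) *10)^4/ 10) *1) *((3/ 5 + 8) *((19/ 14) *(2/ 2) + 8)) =193211900/ 130321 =1482.58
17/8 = 2.12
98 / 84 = 1.17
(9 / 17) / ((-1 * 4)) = -9 / 68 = -0.13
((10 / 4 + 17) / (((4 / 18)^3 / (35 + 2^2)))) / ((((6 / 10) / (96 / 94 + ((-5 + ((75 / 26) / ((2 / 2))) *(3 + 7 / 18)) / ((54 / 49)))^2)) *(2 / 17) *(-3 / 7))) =-39293304616685 / 866304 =-45357408.73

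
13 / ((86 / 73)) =949 / 86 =11.03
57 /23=2.48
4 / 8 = 1 / 2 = 0.50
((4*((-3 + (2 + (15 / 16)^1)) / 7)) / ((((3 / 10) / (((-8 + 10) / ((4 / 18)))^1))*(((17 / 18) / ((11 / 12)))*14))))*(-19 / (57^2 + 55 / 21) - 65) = 2197235205 / 455044576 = 4.83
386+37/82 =31689/82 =386.45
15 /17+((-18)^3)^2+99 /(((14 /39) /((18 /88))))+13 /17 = 32379692519 /952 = 34012282.06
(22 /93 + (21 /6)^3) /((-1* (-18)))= 32075 /13392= 2.40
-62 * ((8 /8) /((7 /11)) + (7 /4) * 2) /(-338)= 2201 /2366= 0.93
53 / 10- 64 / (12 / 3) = -107 / 10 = -10.70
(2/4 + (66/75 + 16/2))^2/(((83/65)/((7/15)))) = 20016451/622500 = 32.15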